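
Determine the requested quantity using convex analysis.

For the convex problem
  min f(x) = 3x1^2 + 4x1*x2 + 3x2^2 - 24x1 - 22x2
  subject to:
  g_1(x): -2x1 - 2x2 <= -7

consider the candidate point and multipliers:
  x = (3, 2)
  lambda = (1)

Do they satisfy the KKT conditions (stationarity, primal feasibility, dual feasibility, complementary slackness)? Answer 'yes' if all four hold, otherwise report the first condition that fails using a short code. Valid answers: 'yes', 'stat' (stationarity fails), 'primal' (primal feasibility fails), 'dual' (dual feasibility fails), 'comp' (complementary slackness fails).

Gradient of f: grad f(x) = Q x + c = (2, 2)
Constraint values g_i(x) = a_i^T x - b_i:
  g_1((3, 2)) = -3
Stationarity residual: grad f(x) + sum_i lambda_i a_i = (0, 0)
  -> stationarity OK
Primal feasibility (all g_i <= 0): OK
Dual feasibility (all lambda_i >= 0): OK
Complementary slackness (lambda_i * g_i(x) = 0 for all i): FAILS

Verdict: the first failing condition is complementary_slackness -> comp.

comp


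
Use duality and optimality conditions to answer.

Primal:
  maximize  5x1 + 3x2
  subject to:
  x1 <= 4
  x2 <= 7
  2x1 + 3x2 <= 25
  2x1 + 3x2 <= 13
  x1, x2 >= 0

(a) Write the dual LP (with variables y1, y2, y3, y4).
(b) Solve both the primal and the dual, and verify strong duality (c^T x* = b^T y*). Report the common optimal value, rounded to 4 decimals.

The standard primal-dual pair for 'max c^T x s.t. A x <= b, x >= 0' is:
  Dual:  min b^T y  s.t.  A^T y >= c,  y >= 0.

So the dual LP is:
  minimize  4y1 + 7y2 + 25y3 + 13y4
  subject to:
    y1 + 2y3 + 2y4 >= 5
    y2 + 3y3 + 3y4 >= 3
    y1, y2, y3, y4 >= 0

Solving the primal: x* = (4, 1.6667).
  primal value c^T x* = 25.
Solving the dual: y* = (3, 0, 0, 1).
  dual value b^T y* = 25.
Strong duality: c^T x* = b^T y*. Confirmed.

25


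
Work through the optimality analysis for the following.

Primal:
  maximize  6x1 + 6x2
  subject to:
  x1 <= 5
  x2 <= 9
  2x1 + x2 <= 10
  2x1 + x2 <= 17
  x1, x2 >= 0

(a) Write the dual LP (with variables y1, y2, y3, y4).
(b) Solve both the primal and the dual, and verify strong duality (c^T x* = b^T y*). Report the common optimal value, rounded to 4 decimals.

The standard primal-dual pair for 'max c^T x s.t. A x <= b, x >= 0' is:
  Dual:  min b^T y  s.t.  A^T y >= c,  y >= 0.

So the dual LP is:
  minimize  5y1 + 9y2 + 10y3 + 17y4
  subject to:
    y1 + 2y3 + 2y4 >= 6
    y2 + y3 + y4 >= 6
    y1, y2, y3, y4 >= 0

Solving the primal: x* = (0.5, 9).
  primal value c^T x* = 57.
Solving the dual: y* = (0, 3, 3, 0).
  dual value b^T y* = 57.
Strong duality: c^T x* = b^T y*. Confirmed.

57


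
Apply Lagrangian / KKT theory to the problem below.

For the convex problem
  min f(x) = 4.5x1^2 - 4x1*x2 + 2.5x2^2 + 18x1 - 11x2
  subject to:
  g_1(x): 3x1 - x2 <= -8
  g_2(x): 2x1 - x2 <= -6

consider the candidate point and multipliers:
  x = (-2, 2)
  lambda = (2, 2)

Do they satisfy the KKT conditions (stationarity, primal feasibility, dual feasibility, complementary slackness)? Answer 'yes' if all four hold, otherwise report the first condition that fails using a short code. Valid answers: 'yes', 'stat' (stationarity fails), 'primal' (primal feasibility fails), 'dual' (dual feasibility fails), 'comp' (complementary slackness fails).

Gradient of f: grad f(x) = Q x + c = (-8, 7)
Constraint values g_i(x) = a_i^T x - b_i:
  g_1((-2, 2)) = 0
  g_2((-2, 2)) = 0
Stationarity residual: grad f(x) + sum_i lambda_i a_i = (2, 3)
  -> stationarity FAILS
Primal feasibility (all g_i <= 0): OK
Dual feasibility (all lambda_i >= 0): OK
Complementary slackness (lambda_i * g_i(x) = 0 for all i): OK

Verdict: the first failing condition is stationarity -> stat.

stat


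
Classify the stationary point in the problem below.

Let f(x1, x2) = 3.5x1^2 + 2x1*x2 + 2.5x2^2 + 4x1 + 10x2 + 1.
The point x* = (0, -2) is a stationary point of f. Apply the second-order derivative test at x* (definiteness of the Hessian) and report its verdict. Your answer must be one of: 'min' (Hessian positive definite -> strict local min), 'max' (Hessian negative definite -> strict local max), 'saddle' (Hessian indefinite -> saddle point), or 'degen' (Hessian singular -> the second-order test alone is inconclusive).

Compute the Hessian H = grad^2 f:
  H = [[7, 2], [2, 5]]
Verify stationarity: grad f(x*) = H x* + g = (0, 0).
Eigenvalues of H: 3.7639, 8.2361.
Both eigenvalues > 0, so H is positive definite -> x* is a strict local min.

min


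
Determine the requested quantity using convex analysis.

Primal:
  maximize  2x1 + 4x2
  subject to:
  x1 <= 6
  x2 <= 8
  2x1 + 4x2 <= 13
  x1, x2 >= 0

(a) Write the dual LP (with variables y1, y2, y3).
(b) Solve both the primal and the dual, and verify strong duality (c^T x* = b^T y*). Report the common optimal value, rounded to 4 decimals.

The standard primal-dual pair for 'max c^T x s.t. A x <= b, x >= 0' is:
  Dual:  min b^T y  s.t.  A^T y >= c,  y >= 0.

So the dual LP is:
  minimize  6y1 + 8y2 + 13y3
  subject to:
    y1 + 2y3 >= 2
    y2 + 4y3 >= 4
    y1, y2, y3 >= 0

Solving the primal: x* = (0, 3.25).
  primal value c^T x* = 13.
Solving the dual: y* = (0, 0, 1).
  dual value b^T y* = 13.
Strong duality: c^T x* = b^T y*. Confirmed.

13


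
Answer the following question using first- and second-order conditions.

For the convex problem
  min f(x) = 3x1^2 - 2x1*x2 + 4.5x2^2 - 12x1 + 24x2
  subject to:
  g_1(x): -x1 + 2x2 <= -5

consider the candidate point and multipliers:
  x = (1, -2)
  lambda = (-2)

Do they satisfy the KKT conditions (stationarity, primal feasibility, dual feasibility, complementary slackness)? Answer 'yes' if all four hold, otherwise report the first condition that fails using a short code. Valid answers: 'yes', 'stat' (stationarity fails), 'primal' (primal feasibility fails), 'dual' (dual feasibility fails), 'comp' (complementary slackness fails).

Gradient of f: grad f(x) = Q x + c = (-2, 4)
Constraint values g_i(x) = a_i^T x - b_i:
  g_1((1, -2)) = 0
Stationarity residual: grad f(x) + sum_i lambda_i a_i = (0, 0)
  -> stationarity OK
Primal feasibility (all g_i <= 0): OK
Dual feasibility (all lambda_i >= 0): FAILS
Complementary slackness (lambda_i * g_i(x) = 0 for all i): OK

Verdict: the first failing condition is dual_feasibility -> dual.

dual


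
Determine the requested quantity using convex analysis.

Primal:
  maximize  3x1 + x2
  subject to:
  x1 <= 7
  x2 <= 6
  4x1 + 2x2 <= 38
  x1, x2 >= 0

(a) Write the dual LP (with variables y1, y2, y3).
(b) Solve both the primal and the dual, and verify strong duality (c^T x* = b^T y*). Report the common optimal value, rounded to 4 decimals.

The standard primal-dual pair for 'max c^T x s.t. A x <= b, x >= 0' is:
  Dual:  min b^T y  s.t.  A^T y >= c,  y >= 0.

So the dual LP is:
  minimize  7y1 + 6y2 + 38y3
  subject to:
    y1 + 4y3 >= 3
    y2 + 2y3 >= 1
    y1, y2, y3 >= 0

Solving the primal: x* = (7, 5).
  primal value c^T x* = 26.
Solving the dual: y* = (1, 0, 0.5).
  dual value b^T y* = 26.
Strong duality: c^T x* = b^T y*. Confirmed.

26


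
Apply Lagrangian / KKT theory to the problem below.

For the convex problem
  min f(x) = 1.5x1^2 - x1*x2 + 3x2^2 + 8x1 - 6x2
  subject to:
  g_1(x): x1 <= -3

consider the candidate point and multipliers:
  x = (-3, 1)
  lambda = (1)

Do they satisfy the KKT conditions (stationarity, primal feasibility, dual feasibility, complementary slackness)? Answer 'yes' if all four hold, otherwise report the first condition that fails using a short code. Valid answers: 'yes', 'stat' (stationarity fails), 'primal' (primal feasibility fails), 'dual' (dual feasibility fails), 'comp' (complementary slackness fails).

Gradient of f: grad f(x) = Q x + c = (-2, 3)
Constraint values g_i(x) = a_i^T x - b_i:
  g_1((-3, 1)) = 0
Stationarity residual: grad f(x) + sum_i lambda_i a_i = (-1, 3)
  -> stationarity FAILS
Primal feasibility (all g_i <= 0): OK
Dual feasibility (all lambda_i >= 0): OK
Complementary slackness (lambda_i * g_i(x) = 0 for all i): OK

Verdict: the first failing condition is stationarity -> stat.

stat


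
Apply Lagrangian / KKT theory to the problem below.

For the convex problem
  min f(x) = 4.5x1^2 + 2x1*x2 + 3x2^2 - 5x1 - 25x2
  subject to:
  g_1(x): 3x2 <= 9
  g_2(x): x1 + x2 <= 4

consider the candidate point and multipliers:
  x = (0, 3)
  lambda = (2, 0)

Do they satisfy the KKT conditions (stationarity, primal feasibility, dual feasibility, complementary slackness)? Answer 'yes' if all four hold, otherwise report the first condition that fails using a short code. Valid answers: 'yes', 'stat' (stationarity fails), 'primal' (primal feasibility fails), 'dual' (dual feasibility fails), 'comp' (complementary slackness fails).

Gradient of f: grad f(x) = Q x + c = (1, -7)
Constraint values g_i(x) = a_i^T x - b_i:
  g_1((0, 3)) = 0
  g_2((0, 3)) = -1
Stationarity residual: grad f(x) + sum_i lambda_i a_i = (1, -1)
  -> stationarity FAILS
Primal feasibility (all g_i <= 0): OK
Dual feasibility (all lambda_i >= 0): OK
Complementary slackness (lambda_i * g_i(x) = 0 for all i): OK

Verdict: the first failing condition is stationarity -> stat.

stat


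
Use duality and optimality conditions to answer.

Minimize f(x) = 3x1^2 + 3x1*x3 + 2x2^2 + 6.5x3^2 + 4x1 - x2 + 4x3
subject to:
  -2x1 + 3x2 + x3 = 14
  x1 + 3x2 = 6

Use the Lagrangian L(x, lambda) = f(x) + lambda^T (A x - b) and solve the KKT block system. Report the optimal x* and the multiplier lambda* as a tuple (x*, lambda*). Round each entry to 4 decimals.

Form the Lagrangian:
  L(x, lambda) = (1/2) x^T Q x + c^T x + lambda^T (A x - b)
Stationarity (grad_x L = 0): Q x + c + A^T lambda = 0.
Primal feasibility: A x = b.

This gives the KKT block system:
  [ Q   A^T ] [ x     ]   [-c ]
  [ A    0  ] [ lambda ] = [ b ]

Solving the linear system:
  x*      = (-2.4721, 2.824, 0.5837)
  lambda* = (-4.1712, 0.7392)
  f(x*)   = 21.7922

x* = (-2.4721, 2.824, 0.5837), lambda* = (-4.1712, 0.7392)


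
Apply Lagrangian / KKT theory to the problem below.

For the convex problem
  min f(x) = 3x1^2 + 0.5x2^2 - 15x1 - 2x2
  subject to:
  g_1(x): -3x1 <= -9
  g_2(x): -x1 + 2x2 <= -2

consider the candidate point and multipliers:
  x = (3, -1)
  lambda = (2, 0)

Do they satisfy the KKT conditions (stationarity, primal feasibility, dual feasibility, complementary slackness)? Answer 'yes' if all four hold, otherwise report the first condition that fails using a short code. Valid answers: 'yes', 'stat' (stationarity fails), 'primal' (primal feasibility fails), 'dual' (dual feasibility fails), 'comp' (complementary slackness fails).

Gradient of f: grad f(x) = Q x + c = (3, -3)
Constraint values g_i(x) = a_i^T x - b_i:
  g_1((3, -1)) = 0
  g_2((3, -1)) = -3
Stationarity residual: grad f(x) + sum_i lambda_i a_i = (-3, -3)
  -> stationarity FAILS
Primal feasibility (all g_i <= 0): OK
Dual feasibility (all lambda_i >= 0): OK
Complementary slackness (lambda_i * g_i(x) = 0 for all i): OK

Verdict: the first failing condition is stationarity -> stat.

stat


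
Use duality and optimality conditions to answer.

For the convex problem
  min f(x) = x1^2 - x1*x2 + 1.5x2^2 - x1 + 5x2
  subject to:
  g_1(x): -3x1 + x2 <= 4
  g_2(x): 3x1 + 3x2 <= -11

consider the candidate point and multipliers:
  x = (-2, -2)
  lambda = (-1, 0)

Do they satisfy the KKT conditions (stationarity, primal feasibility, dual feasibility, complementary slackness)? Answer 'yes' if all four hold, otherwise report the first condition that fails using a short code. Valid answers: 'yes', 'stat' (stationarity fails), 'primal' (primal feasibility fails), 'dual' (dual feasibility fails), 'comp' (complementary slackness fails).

Gradient of f: grad f(x) = Q x + c = (-3, 1)
Constraint values g_i(x) = a_i^T x - b_i:
  g_1((-2, -2)) = 0
  g_2((-2, -2)) = -1
Stationarity residual: grad f(x) + sum_i lambda_i a_i = (0, 0)
  -> stationarity OK
Primal feasibility (all g_i <= 0): OK
Dual feasibility (all lambda_i >= 0): FAILS
Complementary slackness (lambda_i * g_i(x) = 0 for all i): OK

Verdict: the first failing condition is dual_feasibility -> dual.

dual


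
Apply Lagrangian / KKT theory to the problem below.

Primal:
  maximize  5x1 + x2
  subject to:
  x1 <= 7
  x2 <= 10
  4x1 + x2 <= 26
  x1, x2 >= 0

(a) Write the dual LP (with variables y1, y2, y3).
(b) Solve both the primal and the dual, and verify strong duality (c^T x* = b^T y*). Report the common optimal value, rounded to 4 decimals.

The standard primal-dual pair for 'max c^T x s.t. A x <= b, x >= 0' is:
  Dual:  min b^T y  s.t.  A^T y >= c,  y >= 0.

So the dual LP is:
  minimize  7y1 + 10y2 + 26y3
  subject to:
    y1 + 4y3 >= 5
    y2 + y3 >= 1
    y1, y2, y3 >= 0

Solving the primal: x* = (6.5, 0).
  primal value c^T x* = 32.5.
Solving the dual: y* = (0, 0, 1.25).
  dual value b^T y* = 32.5.
Strong duality: c^T x* = b^T y*. Confirmed.

32.5


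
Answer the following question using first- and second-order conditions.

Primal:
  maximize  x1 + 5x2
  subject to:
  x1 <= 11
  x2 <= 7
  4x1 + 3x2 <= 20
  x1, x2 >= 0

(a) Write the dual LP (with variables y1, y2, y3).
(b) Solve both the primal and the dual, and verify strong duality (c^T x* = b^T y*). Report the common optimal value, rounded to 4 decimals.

The standard primal-dual pair for 'max c^T x s.t. A x <= b, x >= 0' is:
  Dual:  min b^T y  s.t.  A^T y >= c,  y >= 0.

So the dual LP is:
  minimize  11y1 + 7y2 + 20y3
  subject to:
    y1 + 4y3 >= 1
    y2 + 3y3 >= 5
    y1, y2, y3 >= 0

Solving the primal: x* = (0, 6.6667).
  primal value c^T x* = 33.3333.
Solving the dual: y* = (0, 0, 1.6667).
  dual value b^T y* = 33.3333.
Strong duality: c^T x* = b^T y*. Confirmed.

33.3333


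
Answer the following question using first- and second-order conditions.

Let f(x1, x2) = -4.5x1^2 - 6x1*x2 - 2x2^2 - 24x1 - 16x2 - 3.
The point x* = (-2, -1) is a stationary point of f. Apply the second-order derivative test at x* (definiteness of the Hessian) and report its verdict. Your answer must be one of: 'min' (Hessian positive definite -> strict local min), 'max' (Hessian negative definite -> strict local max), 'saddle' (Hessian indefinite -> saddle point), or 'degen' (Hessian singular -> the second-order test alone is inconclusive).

Compute the Hessian H = grad^2 f:
  H = [[-9, -6], [-6, -4]]
Verify stationarity: grad f(x*) = H x* + g = (0, 0).
Eigenvalues of H: -13, 0.
H has a zero eigenvalue (singular; negative semidefinite but not definite), so H is neither positive definite, negative definite, nor indefinite. The second-order test alone is inconclusive -> degen.
(Indeed, f is constant along the null direction of H through x*, so x* is not a strict local extremum.)

degen


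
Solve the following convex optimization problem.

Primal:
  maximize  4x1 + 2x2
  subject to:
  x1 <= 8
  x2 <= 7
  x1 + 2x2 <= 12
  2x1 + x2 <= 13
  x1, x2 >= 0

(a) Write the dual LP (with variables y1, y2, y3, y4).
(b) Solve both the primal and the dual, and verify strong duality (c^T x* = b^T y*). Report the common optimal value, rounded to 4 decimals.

The standard primal-dual pair for 'max c^T x s.t. A x <= b, x >= 0' is:
  Dual:  min b^T y  s.t.  A^T y >= c,  y >= 0.

So the dual LP is:
  minimize  8y1 + 7y2 + 12y3 + 13y4
  subject to:
    y1 + y3 + 2y4 >= 4
    y2 + 2y3 + y4 >= 2
    y1, y2, y3, y4 >= 0

Solving the primal: x* = (4.6667, 3.6667).
  primal value c^T x* = 26.
Solving the dual: y* = (0, 0, 0, 2).
  dual value b^T y* = 26.
Strong duality: c^T x* = b^T y*. Confirmed.

26


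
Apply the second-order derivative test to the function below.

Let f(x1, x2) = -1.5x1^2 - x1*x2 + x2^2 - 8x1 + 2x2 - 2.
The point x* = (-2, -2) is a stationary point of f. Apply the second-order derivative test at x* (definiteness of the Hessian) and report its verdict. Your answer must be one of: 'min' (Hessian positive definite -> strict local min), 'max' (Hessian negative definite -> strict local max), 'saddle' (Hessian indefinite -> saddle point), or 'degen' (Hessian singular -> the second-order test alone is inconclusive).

Compute the Hessian H = grad^2 f:
  H = [[-3, -1], [-1, 2]]
Verify stationarity: grad f(x*) = H x* + g = (0, 0).
Eigenvalues of H: -3.1926, 2.1926.
Eigenvalues have mixed signs, so H is indefinite -> x* is a saddle point.

saddle


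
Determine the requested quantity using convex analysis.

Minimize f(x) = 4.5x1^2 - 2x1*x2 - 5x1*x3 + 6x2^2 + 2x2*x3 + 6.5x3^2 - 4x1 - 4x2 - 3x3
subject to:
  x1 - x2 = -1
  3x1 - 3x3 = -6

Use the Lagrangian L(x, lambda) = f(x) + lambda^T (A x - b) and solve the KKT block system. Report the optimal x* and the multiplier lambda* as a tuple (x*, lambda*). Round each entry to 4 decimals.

Form the Lagrangian:
  L(x, lambda) = (1/2) x^T Q x + c^T x + lambda^T (A x - b)
Stationarity (grad_x L = 0): Q x + c + A^T lambda = 0.
Primal feasibility: A x = b.

This gives the KKT block system:
  [ Q   A^T ] [ x     ]   [-c ]
  [ A    0  ] [ lambda ] = [ b ]

Solving the linear system:
  x*      = (-0.875, 0.125, 1.125)
  lambda* = (1.5, 5.4167)
  f(x*)   = 16.8125

x* = (-0.875, 0.125, 1.125), lambda* = (1.5, 5.4167)


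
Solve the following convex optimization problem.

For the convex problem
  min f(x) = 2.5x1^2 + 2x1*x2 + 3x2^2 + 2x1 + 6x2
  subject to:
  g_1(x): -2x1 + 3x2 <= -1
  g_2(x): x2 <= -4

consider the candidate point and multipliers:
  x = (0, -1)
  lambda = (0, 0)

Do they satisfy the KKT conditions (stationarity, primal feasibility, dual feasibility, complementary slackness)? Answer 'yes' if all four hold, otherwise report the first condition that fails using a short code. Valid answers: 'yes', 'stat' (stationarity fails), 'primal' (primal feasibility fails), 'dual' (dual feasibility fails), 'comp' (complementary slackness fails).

Gradient of f: grad f(x) = Q x + c = (0, 0)
Constraint values g_i(x) = a_i^T x - b_i:
  g_1((0, -1)) = -2
  g_2((0, -1)) = 3
Stationarity residual: grad f(x) + sum_i lambda_i a_i = (0, 0)
  -> stationarity OK
Primal feasibility (all g_i <= 0): FAILS
Dual feasibility (all lambda_i >= 0): OK
Complementary slackness (lambda_i * g_i(x) = 0 for all i): OK

Verdict: the first failing condition is primal_feasibility -> primal.

primal


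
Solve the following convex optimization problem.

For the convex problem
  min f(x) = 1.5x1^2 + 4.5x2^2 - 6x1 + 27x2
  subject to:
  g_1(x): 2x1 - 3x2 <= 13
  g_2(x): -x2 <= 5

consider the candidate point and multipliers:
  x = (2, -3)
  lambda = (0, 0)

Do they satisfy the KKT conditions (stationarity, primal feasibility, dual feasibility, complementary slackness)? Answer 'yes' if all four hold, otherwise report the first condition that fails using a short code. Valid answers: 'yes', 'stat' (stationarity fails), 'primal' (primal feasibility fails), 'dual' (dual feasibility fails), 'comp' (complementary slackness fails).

Gradient of f: grad f(x) = Q x + c = (0, 0)
Constraint values g_i(x) = a_i^T x - b_i:
  g_1((2, -3)) = 0
  g_2((2, -3)) = -2
Stationarity residual: grad f(x) + sum_i lambda_i a_i = (0, 0)
  -> stationarity OK
Primal feasibility (all g_i <= 0): OK
Dual feasibility (all lambda_i >= 0): OK
Complementary slackness (lambda_i * g_i(x) = 0 for all i): OK

Verdict: yes, KKT holds.

yes


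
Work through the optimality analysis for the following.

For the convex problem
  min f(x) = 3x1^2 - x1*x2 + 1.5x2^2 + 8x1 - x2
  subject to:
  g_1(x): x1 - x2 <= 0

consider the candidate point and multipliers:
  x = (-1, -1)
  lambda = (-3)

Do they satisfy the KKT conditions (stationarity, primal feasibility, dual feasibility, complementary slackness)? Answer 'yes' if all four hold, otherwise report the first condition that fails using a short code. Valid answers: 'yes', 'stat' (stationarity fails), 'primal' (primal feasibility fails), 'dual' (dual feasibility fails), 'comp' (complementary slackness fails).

Gradient of f: grad f(x) = Q x + c = (3, -3)
Constraint values g_i(x) = a_i^T x - b_i:
  g_1((-1, -1)) = 0
Stationarity residual: grad f(x) + sum_i lambda_i a_i = (0, 0)
  -> stationarity OK
Primal feasibility (all g_i <= 0): OK
Dual feasibility (all lambda_i >= 0): FAILS
Complementary slackness (lambda_i * g_i(x) = 0 for all i): OK

Verdict: the first failing condition is dual_feasibility -> dual.

dual


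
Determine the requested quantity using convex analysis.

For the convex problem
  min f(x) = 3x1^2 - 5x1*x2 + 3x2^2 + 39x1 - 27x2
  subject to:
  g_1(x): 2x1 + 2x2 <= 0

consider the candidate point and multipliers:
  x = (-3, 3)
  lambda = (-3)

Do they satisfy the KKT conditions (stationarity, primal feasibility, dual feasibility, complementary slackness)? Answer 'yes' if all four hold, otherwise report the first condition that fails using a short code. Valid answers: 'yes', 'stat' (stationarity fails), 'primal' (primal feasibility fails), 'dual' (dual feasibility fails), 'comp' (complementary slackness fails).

Gradient of f: grad f(x) = Q x + c = (6, 6)
Constraint values g_i(x) = a_i^T x - b_i:
  g_1((-3, 3)) = 0
Stationarity residual: grad f(x) + sum_i lambda_i a_i = (0, 0)
  -> stationarity OK
Primal feasibility (all g_i <= 0): OK
Dual feasibility (all lambda_i >= 0): FAILS
Complementary slackness (lambda_i * g_i(x) = 0 for all i): OK

Verdict: the first failing condition is dual_feasibility -> dual.

dual


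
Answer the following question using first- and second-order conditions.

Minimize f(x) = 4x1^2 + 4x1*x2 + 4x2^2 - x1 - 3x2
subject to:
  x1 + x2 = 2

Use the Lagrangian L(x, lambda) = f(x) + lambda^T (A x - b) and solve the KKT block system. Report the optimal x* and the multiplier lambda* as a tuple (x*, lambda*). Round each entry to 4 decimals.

Form the Lagrangian:
  L(x, lambda) = (1/2) x^T Q x + c^T x + lambda^T (A x - b)
Stationarity (grad_x L = 0): Q x + c + A^T lambda = 0.
Primal feasibility: A x = b.

This gives the KKT block system:
  [ Q   A^T ] [ x     ]   [-c ]
  [ A    0  ] [ lambda ] = [ b ]

Solving the linear system:
  x*      = (0.75, 1.25)
  lambda* = (-10)
  f(x*)   = 7.75

x* = (0.75, 1.25), lambda* = (-10)


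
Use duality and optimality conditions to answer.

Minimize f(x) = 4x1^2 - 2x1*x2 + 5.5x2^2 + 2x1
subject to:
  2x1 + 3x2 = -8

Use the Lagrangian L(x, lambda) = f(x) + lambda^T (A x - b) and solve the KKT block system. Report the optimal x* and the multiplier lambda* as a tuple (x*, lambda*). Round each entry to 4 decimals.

Form the Lagrangian:
  L(x, lambda) = (1/2) x^T Q x + c^T x + lambda^T (A x - b)
Stationarity (grad_x L = 0): Q x + c + A^T lambda = 0.
Primal feasibility: A x = b.

This gives the KKT block system:
  [ Q   A^T ] [ x     ]   [-c ]
  [ A    0  ] [ lambda ] = [ b ]

Solving the linear system:
  x*      = (-1.7286, -1.5143)
  lambda* = (4.4)
  f(x*)   = 15.8714

x* = (-1.7286, -1.5143), lambda* = (4.4)


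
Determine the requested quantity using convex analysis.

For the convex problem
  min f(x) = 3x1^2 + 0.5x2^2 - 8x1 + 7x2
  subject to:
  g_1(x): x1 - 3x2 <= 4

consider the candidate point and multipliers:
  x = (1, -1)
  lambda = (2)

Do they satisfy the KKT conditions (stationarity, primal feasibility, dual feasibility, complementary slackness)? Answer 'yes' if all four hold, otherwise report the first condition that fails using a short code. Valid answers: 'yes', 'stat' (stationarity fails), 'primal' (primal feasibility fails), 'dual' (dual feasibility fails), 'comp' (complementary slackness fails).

Gradient of f: grad f(x) = Q x + c = (-2, 6)
Constraint values g_i(x) = a_i^T x - b_i:
  g_1((1, -1)) = 0
Stationarity residual: grad f(x) + sum_i lambda_i a_i = (0, 0)
  -> stationarity OK
Primal feasibility (all g_i <= 0): OK
Dual feasibility (all lambda_i >= 0): OK
Complementary slackness (lambda_i * g_i(x) = 0 for all i): OK

Verdict: yes, KKT holds.

yes


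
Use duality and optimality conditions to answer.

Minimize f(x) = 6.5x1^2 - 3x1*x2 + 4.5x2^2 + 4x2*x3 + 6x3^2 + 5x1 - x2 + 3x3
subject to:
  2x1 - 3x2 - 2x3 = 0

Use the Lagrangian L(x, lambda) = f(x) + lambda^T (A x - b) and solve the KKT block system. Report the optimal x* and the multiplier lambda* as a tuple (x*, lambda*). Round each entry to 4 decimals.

Form the Lagrangian:
  L(x, lambda) = (1/2) x^T Q x + c^T x + lambda^T (A x - b)
Stationarity (grad_x L = 0): Q x + c + A^T lambda = 0.
Primal feasibility: A x = b.

This gives the KKT block system:
  [ Q   A^T ] [ x     ]   [-c ]
  [ A    0  ] [ lambda ] = [ b ]

Solving the linear system:
  x*      = (-0.3167, 0.0048, -0.324)
  lambda* = (-0.4341)
  f(x*)   = -1.2801

x* = (-0.3167, 0.0048, -0.324), lambda* = (-0.4341)


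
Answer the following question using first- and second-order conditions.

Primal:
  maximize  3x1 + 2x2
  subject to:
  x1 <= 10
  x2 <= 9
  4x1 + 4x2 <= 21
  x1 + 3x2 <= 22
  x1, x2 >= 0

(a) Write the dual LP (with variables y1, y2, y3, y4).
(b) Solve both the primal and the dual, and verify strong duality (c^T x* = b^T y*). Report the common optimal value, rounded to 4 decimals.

The standard primal-dual pair for 'max c^T x s.t. A x <= b, x >= 0' is:
  Dual:  min b^T y  s.t.  A^T y >= c,  y >= 0.

So the dual LP is:
  minimize  10y1 + 9y2 + 21y3 + 22y4
  subject to:
    y1 + 4y3 + y4 >= 3
    y2 + 4y3 + 3y4 >= 2
    y1, y2, y3, y4 >= 0

Solving the primal: x* = (5.25, 0).
  primal value c^T x* = 15.75.
Solving the dual: y* = (0, 0, 0.75, 0).
  dual value b^T y* = 15.75.
Strong duality: c^T x* = b^T y*. Confirmed.

15.75


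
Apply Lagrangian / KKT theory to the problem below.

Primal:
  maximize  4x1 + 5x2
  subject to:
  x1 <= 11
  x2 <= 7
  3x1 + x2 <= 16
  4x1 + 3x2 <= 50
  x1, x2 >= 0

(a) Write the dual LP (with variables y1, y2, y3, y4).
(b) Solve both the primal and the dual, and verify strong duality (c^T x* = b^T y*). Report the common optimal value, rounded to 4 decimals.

The standard primal-dual pair for 'max c^T x s.t. A x <= b, x >= 0' is:
  Dual:  min b^T y  s.t.  A^T y >= c,  y >= 0.

So the dual LP is:
  minimize  11y1 + 7y2 + 16y3 + 50y4
  subject to:
    y1 + 3y3 + 4y4 >= 4
    y2 + y3 + 3y4 >= 5
    y1, y2, y3, y4 >= 0

Solving the primal: x* = (3, 7).
  primal value c^T x* = 47.
Solving the dual: y* = (0, 3.6667, 1.3333, 0).
  dual value b^T y* = 47.
Strong duality: c^T x* = b^T y*. Confirmed.

47


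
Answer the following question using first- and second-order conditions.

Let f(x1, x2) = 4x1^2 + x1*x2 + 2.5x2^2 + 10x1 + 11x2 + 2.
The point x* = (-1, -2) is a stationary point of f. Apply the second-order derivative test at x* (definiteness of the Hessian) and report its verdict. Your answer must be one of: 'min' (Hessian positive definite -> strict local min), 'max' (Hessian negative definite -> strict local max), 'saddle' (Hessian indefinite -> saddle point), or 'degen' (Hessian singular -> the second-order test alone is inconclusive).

Compute the Hessian H = grad^2 f:
  H = [[8, 1], [1, 5]]
Verify stationarity: grad f(x*) = H x* + g = (0, 0).
Eigenvalues of H: 4.6972, 8.3028.
Both eigenvalues > 0, so H is positive definite -> x* is a strict local min.

min


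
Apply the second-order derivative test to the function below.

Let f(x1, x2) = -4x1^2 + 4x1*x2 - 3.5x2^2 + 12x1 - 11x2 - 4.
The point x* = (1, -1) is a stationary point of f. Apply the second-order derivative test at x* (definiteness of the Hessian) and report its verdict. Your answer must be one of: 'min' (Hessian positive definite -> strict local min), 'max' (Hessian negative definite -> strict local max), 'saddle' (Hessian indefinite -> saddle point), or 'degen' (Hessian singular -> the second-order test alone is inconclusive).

Compute the Hessian H = grad^2 f:
  H = [[-8, 4], [4, -7]]
Verify stationarity: grad f(x*) = H x* + g = (0, 0).
Eigenvalues of H: -11.5311, -3.4689.
Both eigenvalues < 0, so H is negative definite -> x* is a strict local max.

max


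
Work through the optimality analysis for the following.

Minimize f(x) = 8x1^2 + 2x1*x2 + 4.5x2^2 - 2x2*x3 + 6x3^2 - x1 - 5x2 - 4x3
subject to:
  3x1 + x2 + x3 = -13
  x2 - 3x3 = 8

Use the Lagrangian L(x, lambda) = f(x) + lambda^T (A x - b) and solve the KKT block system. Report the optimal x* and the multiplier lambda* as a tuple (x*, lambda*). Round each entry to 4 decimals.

Form the Lagrangian:
  L(x, lambda) = (1/2) x^T Q x + c^T x + lambda^T (A x - b)
Stationarity (grad_x L = 0): Q x + c + A^T lambda = 0.
Primal feasibility: A x = b.

This gives the KKT block system:
  [ Q   A^T ] [ x     ]   [-c ]
  [ A    0  ] [ lambda ] = [ b ]

Solving the linear system:
  x*      = (-3.1712, -0.6147, -2.8716)
  lambda* = (17.6564, -6.5244)
  f(x*)   = 149.7295

x* = (-3.1712, -0.6147, -2.8716), lambda* = (17.6564, -6.5244)


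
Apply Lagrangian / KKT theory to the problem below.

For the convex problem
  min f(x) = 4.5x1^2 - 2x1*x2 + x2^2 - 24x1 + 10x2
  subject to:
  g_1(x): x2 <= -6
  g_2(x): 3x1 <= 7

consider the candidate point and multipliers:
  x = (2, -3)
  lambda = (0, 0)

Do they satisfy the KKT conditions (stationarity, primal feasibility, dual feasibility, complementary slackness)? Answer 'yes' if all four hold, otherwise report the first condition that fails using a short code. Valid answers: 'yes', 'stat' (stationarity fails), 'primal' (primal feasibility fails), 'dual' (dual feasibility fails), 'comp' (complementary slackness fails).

Gradient of f: grad f(x) = Q x + c = (0, 0)
Constraint values g_i(x) = a_i^T x - b_i:
  g_1((2, -3)) = 3
  g_2((2, -3)) = -1
Stationarity residual: grad f(x) + sum_i lambda_i a_i = (0, 0)
  -> stationarity OK
Primal feasibility (all g_i <= 0): FAILS
Dual feasibility (all lambda_i >= 0): OK
Complementary slackness (lambda_i * g_i(x) = 0 for all i): OK

Verdict: the first failing condition is primal_feasibility -> primal.

primal


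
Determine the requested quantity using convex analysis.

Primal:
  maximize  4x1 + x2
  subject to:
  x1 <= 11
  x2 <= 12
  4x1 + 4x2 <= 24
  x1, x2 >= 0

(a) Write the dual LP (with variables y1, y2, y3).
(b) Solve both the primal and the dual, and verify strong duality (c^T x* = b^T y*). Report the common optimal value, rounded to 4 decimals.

The standard primal-dual pair for 'max c^T x s.t. A x <= b, x >= 0' is:
  Dual:  min b^T y  s.t.  A^T y >= c,  y >= 0.

So the dual LP is:
  minimize  11y1 + 12y2 + 24y3
  subject to:
    y1 + 4y3 >= 4
    y2 + 4y3 >= 1
    y1, y2, y3 >= 0

Solving the primal: x* = (6, 0).
  primal value c^T x* = 24.
Solving the dual: y* = (0, 0, 1).
  dual value b^T y* = 24.
Strong duality: c^T x* = b^T y*. Confirmed.

24


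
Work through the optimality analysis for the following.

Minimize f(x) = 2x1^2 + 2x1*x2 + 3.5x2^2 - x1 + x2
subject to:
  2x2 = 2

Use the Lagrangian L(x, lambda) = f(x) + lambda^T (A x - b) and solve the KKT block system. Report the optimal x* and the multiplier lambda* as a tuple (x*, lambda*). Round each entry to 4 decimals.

Form the Lagrangian:
  L(x, lambda) = (1/2) x^T Q x + c^T x + lambda^T (A x - b)
Stationarity (grad_x L = 0): Q x + c + A^T lambda = 0.
Primal feasibility: A x = b.

This gives the KKT block system:
  [ Q   A^T ] [ x     ]   [-c ]
  [ A    0  ] [ lambda ] = [ b ]

Solving the linear system:
  x*      = (-0.25, 1)
  lambda* = (-3.75)
  f(x*)   = 4.375

x* = (-0.25, 1), lambda* = (-3.75)


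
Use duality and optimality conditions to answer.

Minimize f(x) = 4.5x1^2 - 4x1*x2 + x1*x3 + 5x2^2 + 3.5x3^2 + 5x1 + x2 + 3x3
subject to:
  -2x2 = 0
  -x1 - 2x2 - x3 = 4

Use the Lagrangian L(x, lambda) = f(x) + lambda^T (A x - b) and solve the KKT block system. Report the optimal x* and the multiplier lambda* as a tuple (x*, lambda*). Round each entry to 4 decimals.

Form the Lagrangian:
  L(x, lambda) = (1/2) x^T Q x + c^T x + lambda^T (A x - b)
Stationarity (grad_x L = 0): Q x + c + A^T lambda = 0.
Primal feasibility: A x = b.

This gives the KKT block system:
  [ Q   A^T ] [ x     ]   [-c ]
  [ A    0  ] [ lambda ] = [ b ]

Solving the linear system:
  x*      = (-1.8571, 0, -2.1429)
  lambda* = (18.0714, -13.8571)
  f(x*)   = 19.8571

x* = (-1.8571, 0, -2.1429), lambda* = (18.0714, -13.8571)


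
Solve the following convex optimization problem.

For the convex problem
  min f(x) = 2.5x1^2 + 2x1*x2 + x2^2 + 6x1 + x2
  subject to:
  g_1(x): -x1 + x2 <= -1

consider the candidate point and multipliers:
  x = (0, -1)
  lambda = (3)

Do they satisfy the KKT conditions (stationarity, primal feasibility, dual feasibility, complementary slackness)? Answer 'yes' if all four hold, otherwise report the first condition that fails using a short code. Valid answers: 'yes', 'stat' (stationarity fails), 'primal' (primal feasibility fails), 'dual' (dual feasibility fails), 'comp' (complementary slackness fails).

Gradient of f: grad f(x) = Q x + c = (4, -1)
Constraint values g_i(x) = a_i^T x - b_i:
  g_1((0, -1)) = 0
Stationarity residual: grad f(x) + sum_i lambda_i a_i = (1, 2)
  -> stationarity FAILS
Primal feasibility (all g_i <= 0): OK
Dual feasibility (all lambda_i >= 0): OK
Complementary slackness (lambda_i * g_i(x) = 0 for all i): OK

Verdict: the first failing condition is stationarity -> stat.

stat


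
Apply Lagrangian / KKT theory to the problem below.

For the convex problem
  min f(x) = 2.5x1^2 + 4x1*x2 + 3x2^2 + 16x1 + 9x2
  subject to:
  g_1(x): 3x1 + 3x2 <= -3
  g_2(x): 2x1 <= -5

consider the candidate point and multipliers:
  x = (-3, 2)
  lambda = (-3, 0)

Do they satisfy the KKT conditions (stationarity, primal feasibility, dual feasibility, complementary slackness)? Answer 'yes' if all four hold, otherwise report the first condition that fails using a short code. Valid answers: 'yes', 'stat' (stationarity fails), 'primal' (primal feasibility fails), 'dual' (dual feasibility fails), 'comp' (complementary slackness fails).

Gradient of f: grad f(x) = Q x + c = (9, 9)
Constraint values g_i(x) = a_i^T x - b_i:
  g_1((-3, 2)) = 0
  g_2((-3, 2)) = -1
Stationarity residual: grad f(x) + sum_i lambda_i a_i = (0, 0)
  -> stationarity OK
Primal feasibility (all g_i <= 0): OK
Dual feasibility (all lambda_i >= 0): FAILS
Complementary slackness (lambda_i * g_i(x) = 0 for all i): OK

Verdict: the first failing condition is dual_feasibility -> dual.

dual


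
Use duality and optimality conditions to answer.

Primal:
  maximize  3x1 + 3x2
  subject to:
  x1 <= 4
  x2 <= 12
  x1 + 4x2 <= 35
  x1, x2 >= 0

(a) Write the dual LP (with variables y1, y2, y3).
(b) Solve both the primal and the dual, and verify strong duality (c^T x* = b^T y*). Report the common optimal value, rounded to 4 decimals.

The standard primal-dual pair for 'max c^T x s.t. A x <= b, x >= 0' is:
  Dual:  min b^T y  s.t.  A^T y >= c,  y >= 0.

So the dual LP is:
  minimize  4y1 + 12y2 + 35y3
  subject to:
    y1 + y3 >= 3
    y2 + 4y3 >= 3
    y1, y2, y3 >= 0

Solving the primal: x* = (4, 7.75).
  primal value c^T x* = 35.25.
Solving the dual: y* = (2.25, 0, 0.75).
  dual value b^T y* = 35.25.
Strong duality: c^T x* = b^T y*. Confirmed.

35.25


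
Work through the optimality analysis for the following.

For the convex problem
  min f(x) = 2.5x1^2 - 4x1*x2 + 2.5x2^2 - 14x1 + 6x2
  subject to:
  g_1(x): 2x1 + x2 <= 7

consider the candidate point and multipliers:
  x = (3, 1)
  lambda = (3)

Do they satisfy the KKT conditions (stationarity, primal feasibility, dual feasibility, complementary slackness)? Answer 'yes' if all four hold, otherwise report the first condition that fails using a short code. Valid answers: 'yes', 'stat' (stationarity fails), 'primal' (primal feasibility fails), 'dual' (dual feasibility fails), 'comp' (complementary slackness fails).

Gradient of f: grad f(x) = Q x + c = (-3, -1)
Constraint values g_i(x) = a_i^T x - b_i:
  g_1((3, 1)) = 0
Stationarity residual: grad f(x) + sum_i lambda_i a_i = (3, 2)
  -> stationarity FAILS
Primal feasibility (all g_i <= 0): OK
Dual feasibility (all lambda_i >= 0): OK
Complementary slackness (lambda_i * g_i(x) = 0 for all i): OK

Verdict: the first failing condition is stationarity -> stat.

stat


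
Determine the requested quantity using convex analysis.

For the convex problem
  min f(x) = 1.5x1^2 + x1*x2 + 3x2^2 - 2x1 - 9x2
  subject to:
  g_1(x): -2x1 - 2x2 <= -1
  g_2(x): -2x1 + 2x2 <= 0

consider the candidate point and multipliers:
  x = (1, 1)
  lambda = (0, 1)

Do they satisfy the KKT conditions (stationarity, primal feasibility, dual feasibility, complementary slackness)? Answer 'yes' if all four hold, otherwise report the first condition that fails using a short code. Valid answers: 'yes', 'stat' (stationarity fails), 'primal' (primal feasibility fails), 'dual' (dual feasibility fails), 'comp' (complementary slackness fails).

Gradient of f: grad f(x) = Q x + c = (2, -2)
Constraint values g_i(x) = a_i^T x - b_i:
  g_1((1, 1)) = -3
  g_2((1, 1)) = 0
Stationarity residual: grad f(x) + sum_i lambda_i a_i = (0, 0)
  -> stationarity OK
Primal feasibility (all g_i <= 0): OK
Dual feasibility (all lambda_i >= 0): OK
Complementary slackness (lambda_i * g_i(x) = 0 for all i): OK

Verdict: yes, KKT holds.

yes


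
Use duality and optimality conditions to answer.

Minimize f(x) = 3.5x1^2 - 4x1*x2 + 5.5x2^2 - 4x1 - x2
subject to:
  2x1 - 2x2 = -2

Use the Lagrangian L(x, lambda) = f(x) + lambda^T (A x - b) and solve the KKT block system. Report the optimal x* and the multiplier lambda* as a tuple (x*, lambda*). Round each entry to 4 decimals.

Form the Lagrangian:
  L(x, lambda) = (1/2) x^T Q x + c^T x + lambda^T (A x - b)
Stationarity (grad_x L = 0): Q x + c + A^T lambda = 0.
Primal feasibility: A x = b.

This gives the KKT block system:
  [ Q   A^T ] [ x     ]   [-c ]
  [ A    0  ] [ lambda ] = [ b ]

Solving the linear system:
  x*      = (-0.2, 0.8)
  lambda* = (4.3)
  f(x*)   = 4.3

x* = (-0.2, 0.8), lambda* = (4.3)


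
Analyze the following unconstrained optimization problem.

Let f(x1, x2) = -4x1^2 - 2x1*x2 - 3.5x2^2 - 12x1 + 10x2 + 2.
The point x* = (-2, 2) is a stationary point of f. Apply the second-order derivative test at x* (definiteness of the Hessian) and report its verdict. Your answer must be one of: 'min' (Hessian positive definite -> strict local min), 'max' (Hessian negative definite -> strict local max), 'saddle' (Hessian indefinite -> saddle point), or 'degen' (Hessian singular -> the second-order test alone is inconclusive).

Compute the Hessian H = grad^2 f:
  H = [[-8, -2], [-2, -7]]
Verify stationarity: grad f(x*) = H x* + g = (0, 0).
Eigenvalues of H: -9.5616, -5.4384.
Both eigenvalues < 0, so H is negative definite -> x* is a strict local max.

max


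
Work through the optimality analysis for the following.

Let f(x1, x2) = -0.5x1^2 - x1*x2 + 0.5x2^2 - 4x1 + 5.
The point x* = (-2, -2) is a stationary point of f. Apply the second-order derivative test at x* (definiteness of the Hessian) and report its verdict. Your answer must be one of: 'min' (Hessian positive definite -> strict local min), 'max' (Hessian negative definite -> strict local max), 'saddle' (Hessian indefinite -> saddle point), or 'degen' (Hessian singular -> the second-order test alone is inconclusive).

Compute the Hessian H = grad^2 f:
  H = [[-1, -1], [-1, 1]]
Verify stationarity: grad f(x*) = H x* + g = (0, 0).
Eigenvalues of H: -1.4142, 1.4142.
Eigenvalues have mixed signs, so H is indefinite -> x* is a saddle point.

saddle


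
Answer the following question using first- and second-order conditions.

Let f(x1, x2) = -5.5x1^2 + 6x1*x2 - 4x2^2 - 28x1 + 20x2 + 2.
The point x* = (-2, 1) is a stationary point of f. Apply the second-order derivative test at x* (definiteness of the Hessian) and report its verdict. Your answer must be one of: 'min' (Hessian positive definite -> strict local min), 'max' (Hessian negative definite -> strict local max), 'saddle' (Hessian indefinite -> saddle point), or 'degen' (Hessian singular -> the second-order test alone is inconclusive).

Compute the Hessian H = grad^2 f:
  H = [[-11, 6], [6, -8]]
Verify stationarity: grad f(x*) = H x* + g = (0, 0).
Eigenvalues of H: -15.6847, -3.3153.
Both eigenvalues < 0, so H is negative definite -> x* is a strict local max.

max


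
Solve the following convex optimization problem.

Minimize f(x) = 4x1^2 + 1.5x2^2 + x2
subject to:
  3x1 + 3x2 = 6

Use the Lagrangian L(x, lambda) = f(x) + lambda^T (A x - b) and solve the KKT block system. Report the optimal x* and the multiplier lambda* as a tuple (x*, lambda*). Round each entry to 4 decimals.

Form the Lagrangian:
  L(x, lambda) = (1/2) x^T Q x + c^T x + lambda^T (A x - b)
Stationarity (grad_x L = 0): Q x + c + A^T lambda = 0.
Primal feasibility: A x = b.

This gives the KKT block system:
  [ Q   A^T ] [ x     ]   [-c ]
  [ A    0  ] [ lambda ] = [ b ]

Solving the linear system:
  x*      = (0.6364, 1.3636)
  lambda* = (-1.697)
  f(x*)   = 5.7727

x* = (0.6364, 1.3636), lambda* = (-1.697)
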